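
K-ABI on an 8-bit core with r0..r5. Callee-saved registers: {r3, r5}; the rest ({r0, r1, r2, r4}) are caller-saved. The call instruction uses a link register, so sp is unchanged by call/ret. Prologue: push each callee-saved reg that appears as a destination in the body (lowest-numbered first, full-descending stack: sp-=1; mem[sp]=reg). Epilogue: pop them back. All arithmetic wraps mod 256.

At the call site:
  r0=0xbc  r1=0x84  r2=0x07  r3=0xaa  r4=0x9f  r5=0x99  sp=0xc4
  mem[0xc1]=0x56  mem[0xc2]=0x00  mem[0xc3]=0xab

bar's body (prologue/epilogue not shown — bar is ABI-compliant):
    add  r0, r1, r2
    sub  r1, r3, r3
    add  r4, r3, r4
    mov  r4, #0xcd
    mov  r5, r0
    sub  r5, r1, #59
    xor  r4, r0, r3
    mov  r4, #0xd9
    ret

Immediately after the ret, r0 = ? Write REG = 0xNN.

prologue: push r5 -> mem[0xc3]=0x99, sp=0xc3
body[0] add  r0, r1, r2 -> r0=0x8b
body[1] sub  r1, r3, r3 -> r1=0x00
body[2] add  r4, r3, r4 -> r4=0x49
body[3] mov  r4, #0xcd -> r4=0xcd
body[4] mov  r5, r0 -> r5=0x8b
body[5] sub  r5, r1, #59 -> r5=0xc5
body[6] xor  r4, r0, r3 -> r4=0x21
body[7] mov  r4, #0xd9 -> r4=0xd9
epilogue: pop r5=0x99, sp=0xc4
r0 is caller-saved -> body value

REG = 0x8b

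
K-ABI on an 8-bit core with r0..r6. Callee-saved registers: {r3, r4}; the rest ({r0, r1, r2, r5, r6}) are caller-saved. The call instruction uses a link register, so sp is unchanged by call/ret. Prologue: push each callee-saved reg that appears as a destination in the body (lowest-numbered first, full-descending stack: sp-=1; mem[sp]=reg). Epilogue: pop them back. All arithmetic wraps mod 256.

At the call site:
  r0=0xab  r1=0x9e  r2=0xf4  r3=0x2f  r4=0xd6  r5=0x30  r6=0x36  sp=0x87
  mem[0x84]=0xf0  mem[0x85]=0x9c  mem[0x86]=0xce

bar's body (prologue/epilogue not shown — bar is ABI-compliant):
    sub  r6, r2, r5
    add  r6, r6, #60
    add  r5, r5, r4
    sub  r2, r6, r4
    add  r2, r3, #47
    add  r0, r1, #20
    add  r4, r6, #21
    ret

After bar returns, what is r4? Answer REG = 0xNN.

prologue: push r4 → mem[0x86]=0xd6, sp=0x86
body[0] sub  r6, r2, r5 → r6=0xc4
body[1] add  r6, r6, #60 → r6=0x00
body[2] add  r5, r5, r4 → r5=0x06
body[3] sub  r2, r6, r4 → r2=0x2a
body[4] add  r2, r3, #47 → r2=0x5e
body[5] add  r0, r1, #20 → r0=0xb2
body[6] add  r4, r6, #21 → r4=0x15
epilogue: pop r4=0xd6, sp=0x87
r4 is callee-saved → restored

REG = 0xd6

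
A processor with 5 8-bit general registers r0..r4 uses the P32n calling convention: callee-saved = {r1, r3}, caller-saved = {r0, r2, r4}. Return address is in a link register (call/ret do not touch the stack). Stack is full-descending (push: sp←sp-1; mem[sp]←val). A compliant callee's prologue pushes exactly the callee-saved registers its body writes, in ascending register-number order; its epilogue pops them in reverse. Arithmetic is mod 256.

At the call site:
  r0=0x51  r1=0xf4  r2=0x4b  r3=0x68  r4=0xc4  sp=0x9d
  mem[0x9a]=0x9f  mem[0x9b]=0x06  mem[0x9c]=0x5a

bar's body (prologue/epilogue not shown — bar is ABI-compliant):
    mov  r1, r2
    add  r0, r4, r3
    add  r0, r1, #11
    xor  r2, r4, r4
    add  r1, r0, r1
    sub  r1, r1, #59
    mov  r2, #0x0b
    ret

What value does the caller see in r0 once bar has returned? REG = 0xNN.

REG = 0x56

prologue: push r1 → mem[0x9c]=0xf4, sp=0x9c
body[0] mov  r1, r2 → r1=0x4b
body[1] add  r0, r4, r3 → r0=0x2c
body[2] add  r0, r1, #11 → r0=0x56
body[3] xor  r2, r4, r4 → r2=0x00
body[4] add  r1, r0, r1 → r1=0xa1
body[5] sub  r1, r1, #59 → r1=0x66
body[6] mov  r2, #0x0b → r2=0x0b
epilogue: pop r1=0xf4, sp=0x9d
r0 is caller-saved → body value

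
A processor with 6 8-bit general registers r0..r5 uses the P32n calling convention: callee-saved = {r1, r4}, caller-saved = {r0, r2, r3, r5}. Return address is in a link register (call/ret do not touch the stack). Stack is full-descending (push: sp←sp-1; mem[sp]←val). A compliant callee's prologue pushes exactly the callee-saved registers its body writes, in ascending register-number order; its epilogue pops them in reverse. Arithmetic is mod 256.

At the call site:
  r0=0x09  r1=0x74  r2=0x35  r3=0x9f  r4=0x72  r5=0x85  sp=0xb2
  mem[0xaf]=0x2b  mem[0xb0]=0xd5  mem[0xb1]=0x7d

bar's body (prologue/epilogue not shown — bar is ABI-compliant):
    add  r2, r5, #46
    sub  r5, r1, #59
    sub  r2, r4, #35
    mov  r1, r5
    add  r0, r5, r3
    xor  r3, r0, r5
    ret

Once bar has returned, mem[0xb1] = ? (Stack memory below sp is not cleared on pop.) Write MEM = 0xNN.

prologue: push r1 → mem[0xb1]=0x74, sp=0xb1
body[0] add  r2, r5, #46 → r2=0xb3
body[1] sub  r5, r1, #59 → r5=0x39
body[2] sub  r2, r4, #35 → r2=0x4f
body[3] mov  r1, r5 → r1=0x39
body[4] add  r0, r5, r3 → r0=0xd8
body[5] xor  r3, r0, r5 → r3=0xe1
epilogue: pop r1=0x74, sp=0xb2
prologue pushed ['r1'] at ['0xb1']

MEM = 0x74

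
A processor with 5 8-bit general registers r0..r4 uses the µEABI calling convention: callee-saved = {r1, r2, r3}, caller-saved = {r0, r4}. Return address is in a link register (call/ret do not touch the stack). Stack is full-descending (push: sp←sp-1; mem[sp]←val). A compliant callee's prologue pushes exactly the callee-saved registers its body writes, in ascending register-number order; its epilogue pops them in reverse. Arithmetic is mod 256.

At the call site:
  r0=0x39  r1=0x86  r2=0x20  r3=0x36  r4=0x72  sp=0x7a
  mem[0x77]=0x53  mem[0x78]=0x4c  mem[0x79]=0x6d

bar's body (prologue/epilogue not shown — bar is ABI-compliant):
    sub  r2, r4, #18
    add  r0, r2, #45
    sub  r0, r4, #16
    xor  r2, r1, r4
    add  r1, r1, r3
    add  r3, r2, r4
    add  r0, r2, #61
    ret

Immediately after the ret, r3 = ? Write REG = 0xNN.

prologue: push r1 -> mem[0x79]=0x86, sp=0x79
prologue: push r2 -> mem[0x78]=0x20, sp=0x78
prologue: push r3 -> mem[0x77]=0x36, sp=0x77
body[0] sub  r2, r4, #18 -> r2=0x60
body[1] add  r0, r2, #45 -> r0=0x8d
body[2] sub  r0, r4, #16 -> r0=0x62
body[3] xor  r2, r1, r4 -> r2=0xf4
body[4] add  r1, r1, r3 -> r1=0xbc
body[5] add  r3, r2, r4 -> r3=0x66
body[6] add  r0, r2, #61 -> r0=0x31
epilogue: pop r3=0x36, sp=0x78
epilogue: pop r2=0x20, sp=0x79
epilogue: pop r1=0x86, sp=0x7a
r3 is callee-saved -> restored

REG = 0x36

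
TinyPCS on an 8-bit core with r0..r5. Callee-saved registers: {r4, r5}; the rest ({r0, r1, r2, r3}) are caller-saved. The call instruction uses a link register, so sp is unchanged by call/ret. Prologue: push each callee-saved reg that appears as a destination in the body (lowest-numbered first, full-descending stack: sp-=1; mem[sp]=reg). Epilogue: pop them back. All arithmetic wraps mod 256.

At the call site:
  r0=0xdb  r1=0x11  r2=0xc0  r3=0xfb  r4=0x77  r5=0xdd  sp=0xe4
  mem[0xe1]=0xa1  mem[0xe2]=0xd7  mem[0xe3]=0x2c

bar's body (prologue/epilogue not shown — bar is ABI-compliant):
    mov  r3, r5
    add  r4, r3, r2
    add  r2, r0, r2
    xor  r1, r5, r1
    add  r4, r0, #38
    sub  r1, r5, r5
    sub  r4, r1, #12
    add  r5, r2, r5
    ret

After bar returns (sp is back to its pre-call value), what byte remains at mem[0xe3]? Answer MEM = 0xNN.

MEM = 0x77

prologue: push r4 → mem[0xe3]=0x77, sp=0xe3
prologue: push r5 → mem[0xe2]=0xdd, sp=0xe2
body[0] mov  r3, r5 → r3=0xdd
body[1] add  r4, r3, r2 → r4=0x9d
body[2] add  r2, r0, r2 → r2=0x9b
body[3] xor  r1, r5, r1 → r1=0xcc
body[4] add  r4, r0, #38 → r4=0x01
body[5] sub  r1, r5, r5 → r1=0x00
body[6] sub  r4, r1, #12 → r4=0xf4
body[7] add  r5, r2, r5 → r5=0x78
epilogue: pop r5=0xdd, sp=0xe3
epilogue: pop r4=0x77, sp=0xe4
prologue pushed ['r4', 'r5'] at ['0xe3', '0xe2']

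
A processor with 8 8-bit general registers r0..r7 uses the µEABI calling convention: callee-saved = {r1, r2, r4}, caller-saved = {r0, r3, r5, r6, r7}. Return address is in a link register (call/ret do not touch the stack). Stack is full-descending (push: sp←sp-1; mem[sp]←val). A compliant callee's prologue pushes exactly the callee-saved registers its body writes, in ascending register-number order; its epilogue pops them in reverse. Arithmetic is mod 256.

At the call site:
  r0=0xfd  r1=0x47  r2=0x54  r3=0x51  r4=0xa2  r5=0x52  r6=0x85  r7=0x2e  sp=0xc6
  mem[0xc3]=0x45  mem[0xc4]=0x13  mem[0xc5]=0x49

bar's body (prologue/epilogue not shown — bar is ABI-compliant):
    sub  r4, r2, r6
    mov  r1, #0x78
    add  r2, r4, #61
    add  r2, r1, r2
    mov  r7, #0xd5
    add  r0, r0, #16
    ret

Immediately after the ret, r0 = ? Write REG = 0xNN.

REG = 0x0d

prologue: push r1 -> mem[0xc5]=0x47, sp=0xc5
prologue: push r2 -> mem[0xc4]=0x54, sp=0xc4
prologue: push r4 -> mem[0xc3]=0xa2, sp=0xc3
body[0] sub  r4, r2, r6 -> r4=0xcf
body[1] mov  r1, #0x78 -> r1=0x78
body[2] add  r2, r4, #61 -> r2=0x0c
body[3] add  r2, r1, r2 -> r2=0x84
body[4] mov  r7, #0xd5 -> r7=0xd5
body[5] add  r0, r0, #16 -> r0=0x0d
epilogue: pop r4=0xa2, sp=0xc4
epilogue: pop r2=0x54, sp=0xc5
epilogue: pop r1=0x47, sp=0xc6
r0 is caller-saved -> body value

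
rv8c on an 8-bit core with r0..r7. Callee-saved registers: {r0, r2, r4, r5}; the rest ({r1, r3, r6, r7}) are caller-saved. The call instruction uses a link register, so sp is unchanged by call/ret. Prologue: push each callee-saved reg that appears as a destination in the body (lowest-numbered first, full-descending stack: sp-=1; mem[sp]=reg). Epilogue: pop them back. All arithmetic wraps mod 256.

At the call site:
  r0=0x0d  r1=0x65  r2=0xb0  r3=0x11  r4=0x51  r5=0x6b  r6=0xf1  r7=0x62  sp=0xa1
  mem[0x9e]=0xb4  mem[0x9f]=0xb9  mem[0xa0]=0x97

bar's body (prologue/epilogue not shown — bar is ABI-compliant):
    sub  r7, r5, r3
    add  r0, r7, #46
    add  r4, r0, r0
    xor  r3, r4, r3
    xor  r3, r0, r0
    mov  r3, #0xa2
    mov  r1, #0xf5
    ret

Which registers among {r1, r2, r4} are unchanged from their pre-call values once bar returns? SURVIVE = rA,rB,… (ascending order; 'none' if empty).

SURVIVE = r2,r4

prologue: push r0 -> mem[0xa0]=0x0d, sp=0xa0
prologue: push r4 -> mem[0x9f]=0x51, sp=0x9f
body[0] sub  r7, r5, r3 -> r7=0x5a
body[1] add  r0, r7, #46 -> r0=0x88
body[2] add  r4, r0, r0 -> r4=0x10
body[3] xor  r3, r4, r3 -> r3=0x01
body[4] xor  r3, r0, r0 -> r3=0x00
body[5] mov  r3, #0xa2 -> r3=0xa2
body[6] mov  r1, #0xf5 -> r1=0xf5
epilogue: pop r4=0x51, sp=0xa0
epilogue: pop r0=0x0d, sp=0xa1
r1: caller-saved, written=True
r2: callee-saved, written=False
r4: callee-saved, written=True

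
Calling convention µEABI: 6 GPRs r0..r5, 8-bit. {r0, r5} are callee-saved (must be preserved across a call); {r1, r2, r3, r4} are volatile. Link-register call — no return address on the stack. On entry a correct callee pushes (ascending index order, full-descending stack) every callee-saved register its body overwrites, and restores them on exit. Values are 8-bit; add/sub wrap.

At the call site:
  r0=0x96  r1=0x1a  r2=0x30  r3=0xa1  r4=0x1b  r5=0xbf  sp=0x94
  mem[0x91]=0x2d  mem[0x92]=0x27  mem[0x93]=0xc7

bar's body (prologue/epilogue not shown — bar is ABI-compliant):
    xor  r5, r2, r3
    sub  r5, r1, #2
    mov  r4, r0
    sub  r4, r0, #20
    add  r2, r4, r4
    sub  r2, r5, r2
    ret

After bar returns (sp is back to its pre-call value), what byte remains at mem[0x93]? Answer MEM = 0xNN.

prologue: push r5 -> mem[0x93]=0xbf, sp=0x93
body[0] xor  r5, r2, r3 -> r5=0x91
body[1] sub  r5, r1, #2 -> r5=0x18
body[2] mov  r4, r0 -> r4=0x96
body[3] sub  r4, r0, #20 -> r4=0x82
body[4] add  r2, r4, r4 -> r2=0x04
body[5] sub  r2, r5, r2 -> r2=0x14
epilogue: pop r5=0xbf, sp=0x94
prologue pushed ['r5'] at ['0x93']

MEM = 0xbf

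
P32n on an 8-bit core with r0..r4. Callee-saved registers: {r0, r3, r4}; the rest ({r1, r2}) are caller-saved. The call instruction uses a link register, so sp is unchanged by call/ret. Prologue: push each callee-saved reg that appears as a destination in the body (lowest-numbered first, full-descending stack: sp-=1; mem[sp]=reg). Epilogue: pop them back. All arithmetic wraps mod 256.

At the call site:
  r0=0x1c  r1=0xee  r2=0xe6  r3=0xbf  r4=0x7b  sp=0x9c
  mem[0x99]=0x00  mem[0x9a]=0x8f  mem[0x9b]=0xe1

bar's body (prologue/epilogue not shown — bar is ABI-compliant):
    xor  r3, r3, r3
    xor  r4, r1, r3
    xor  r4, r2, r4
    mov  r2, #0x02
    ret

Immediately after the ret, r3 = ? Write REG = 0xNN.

REG = 0xbf

prologue: push r3 -> mem[0x9b]=0xbf, sp=0x9b
prologue: push r4 -> mem[0x9a]=0x7b, sp=0x9a
body[0] xor  r3, r3, r3 -> r3=0x00
body[1] xor  r4, r1, r3 -> r4=0xee
body[2] xor  r4, r2, r4 -> r4=0x08
body[3] mov  r2, #0x02 -> r2=0x02
epilogue: pop r4=0x7b, sp=0x9b
epilogue: pop r3=0xbf, sp=0x9c
r3 is callee-saved -> restored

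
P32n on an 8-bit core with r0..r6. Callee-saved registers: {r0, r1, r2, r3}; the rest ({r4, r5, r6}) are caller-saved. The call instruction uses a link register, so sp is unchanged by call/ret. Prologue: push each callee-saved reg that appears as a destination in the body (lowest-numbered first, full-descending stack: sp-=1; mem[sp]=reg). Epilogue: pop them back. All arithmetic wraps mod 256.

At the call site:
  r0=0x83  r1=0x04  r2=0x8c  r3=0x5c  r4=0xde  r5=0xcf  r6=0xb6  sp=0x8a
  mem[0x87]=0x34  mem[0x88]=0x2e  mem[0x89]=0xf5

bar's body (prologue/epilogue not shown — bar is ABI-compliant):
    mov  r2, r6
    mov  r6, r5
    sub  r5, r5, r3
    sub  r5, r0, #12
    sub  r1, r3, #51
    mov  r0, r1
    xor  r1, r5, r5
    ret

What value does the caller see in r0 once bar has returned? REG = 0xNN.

REG = 0x83

prologue: push r0 → mem[0x89]=0x83, sp=0x89
prologue: push r1 → mem[0x88]=0x04, sp=0x88
prologue: push r2 → mem[0x87]=0x8c, sp=0x87
body[0] mov  r2, r6 → r2=0xb6
body[1] mov  r6, r5 → r6=0xcf
body[2] sub  r5, r5, r3 → r5=0x73
body[3] sub  r5, r0, #12 → r5=0x77
body[4] sub  r1, r3, #51 → r1=0x29
body[5] mov  r0, r1 → r0=0x29
body[6] xor  r1, r5, r5 → r1=0x00
epilogue: pop r2=0x8c, sp=0x88
epilogue: pop r1=0x04, sp=0x89
epilogue: pop r0=0x83, sp=0x8a
r0 is callee-saved → restored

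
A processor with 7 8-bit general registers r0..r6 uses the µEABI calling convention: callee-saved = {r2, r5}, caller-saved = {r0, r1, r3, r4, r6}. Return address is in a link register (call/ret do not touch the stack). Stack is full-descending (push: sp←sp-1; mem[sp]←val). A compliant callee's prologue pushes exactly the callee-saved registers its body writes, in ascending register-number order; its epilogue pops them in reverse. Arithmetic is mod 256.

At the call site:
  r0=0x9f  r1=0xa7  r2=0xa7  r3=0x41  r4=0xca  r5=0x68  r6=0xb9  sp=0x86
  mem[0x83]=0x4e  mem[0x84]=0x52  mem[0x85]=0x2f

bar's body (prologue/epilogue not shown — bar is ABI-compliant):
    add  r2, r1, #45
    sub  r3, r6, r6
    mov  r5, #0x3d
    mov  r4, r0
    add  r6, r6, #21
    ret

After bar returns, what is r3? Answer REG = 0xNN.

REG = 0x00

prologue: push r2 -> mem[0x85]=0xa7, sp=0x85
prologue: push r5 -> mem[0x84]=0x68, sp=0x84
body[0] add  r2, r1, #45 -> r2=0xd4
body[1] sub  r3, r6, r6 -> r3=0x00
body[2] mov  r5, #0x3d -> r5=0x3d
body[3] mov  r4, r0 -> r4=0x9f
body[4] add  r6, r6, #21 -> r6=0xce
epilogue: pop r5=0x68, sp=0x85
epilogue: pop r2=0xa7, sp=0x86
r3 is caller-saved -> body value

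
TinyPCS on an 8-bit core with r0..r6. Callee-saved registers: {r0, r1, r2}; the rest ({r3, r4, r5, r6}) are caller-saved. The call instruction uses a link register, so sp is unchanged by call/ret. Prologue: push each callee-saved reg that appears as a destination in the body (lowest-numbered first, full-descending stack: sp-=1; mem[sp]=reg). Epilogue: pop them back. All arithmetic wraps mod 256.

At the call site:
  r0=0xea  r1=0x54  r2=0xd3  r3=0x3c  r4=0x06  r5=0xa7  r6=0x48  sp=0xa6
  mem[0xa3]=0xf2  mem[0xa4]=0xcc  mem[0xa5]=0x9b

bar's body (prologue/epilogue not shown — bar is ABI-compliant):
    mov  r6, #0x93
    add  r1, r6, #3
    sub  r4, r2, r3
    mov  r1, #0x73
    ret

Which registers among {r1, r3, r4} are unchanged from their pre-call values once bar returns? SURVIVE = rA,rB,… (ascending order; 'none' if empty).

SURVIVE = r1,r3

prologue: push r1 → mem[0xa5]=0x54, sp=0xa5
body[0] mov  r6, #0x93 → r6=0x93
body[1] add  r1, r6, #3 → r1=0x96
body[2] sub  r4, r2, r3 → r4=0x97
body[3] mov  r1, #0x73 → r1=0x73
epilogue: pop r1=0x54, sp=0xa6
r1: callee-saved, written=True
r3: caller-saved, written=False
r4: caller-saved, written=True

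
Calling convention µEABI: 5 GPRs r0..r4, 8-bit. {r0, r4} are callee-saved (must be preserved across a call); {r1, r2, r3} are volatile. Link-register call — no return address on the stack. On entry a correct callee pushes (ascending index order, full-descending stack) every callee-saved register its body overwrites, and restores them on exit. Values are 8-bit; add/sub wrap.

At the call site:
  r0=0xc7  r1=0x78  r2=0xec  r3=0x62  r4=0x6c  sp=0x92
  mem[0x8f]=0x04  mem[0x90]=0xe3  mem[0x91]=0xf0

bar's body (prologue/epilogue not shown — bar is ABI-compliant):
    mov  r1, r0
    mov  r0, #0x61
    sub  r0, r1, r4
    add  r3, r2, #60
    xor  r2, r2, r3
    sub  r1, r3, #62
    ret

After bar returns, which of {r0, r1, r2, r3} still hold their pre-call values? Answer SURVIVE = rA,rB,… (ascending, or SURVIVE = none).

SURVIVE = r0

prologue: push r0 -> mem[0x91]=0xc7, sp=0x91
body[0] mov  r1, r0 -> r1=0xc7
body[1] mov  r0, #0x61 -> r0=0x61
body[2] sub  r0, r1, r4 -> r0=0x5b
body[3] add  r3, r2, #60 -> r3=0x28
body[4] xor  r2, r2, r3 -> r2=0xc4
body[5] sub  r1, r3, #62 -> r1=0xea
epilogue: pop r0=0xc7, sp=0x92
r0: callee-saved, written=True
r1: caller-saved, written=True
r2: caller-saved, written=True
r3: caller-saved, written=True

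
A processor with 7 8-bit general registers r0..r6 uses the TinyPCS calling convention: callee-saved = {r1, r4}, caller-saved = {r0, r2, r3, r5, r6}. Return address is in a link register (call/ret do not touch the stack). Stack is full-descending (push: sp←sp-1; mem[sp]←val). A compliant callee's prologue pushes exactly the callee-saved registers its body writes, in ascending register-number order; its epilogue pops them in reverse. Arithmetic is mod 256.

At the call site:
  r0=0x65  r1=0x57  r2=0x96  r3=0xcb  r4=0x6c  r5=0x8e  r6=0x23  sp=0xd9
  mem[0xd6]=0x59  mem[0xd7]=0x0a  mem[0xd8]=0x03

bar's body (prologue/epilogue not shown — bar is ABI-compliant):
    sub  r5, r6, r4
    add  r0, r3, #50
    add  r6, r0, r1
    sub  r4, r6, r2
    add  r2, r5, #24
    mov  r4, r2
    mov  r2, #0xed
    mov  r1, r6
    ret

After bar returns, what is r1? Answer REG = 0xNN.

REG = 0x57

prologue: push r1 → mem[0xd8]=0x57, sp=0xd8
prologue: push r4 → mem[0xd7]=0x6c, sp=0xd7
body[0] sub  r5, r6, r4 → r5=0xb7
body[1] add  r0, r3, #50 → r0=0xfd
body[2] add  r6, r0, r1 → r6=0x54
body[3] sub  r4, r6, r2 → r4=0xbe
body[4] add  r2, r5, #24 → r2=0xcf
body[5] mov  r4, r2 → r4=0xcf
body[6] mov  r2, #0xed → r2=0xed
body[7] mov  r1, r6 → r1=0x54
epilogue: pop r4=0x6c, sp=0xd8
epilogue: pop r1=0x57, sp=0xd9
r1 is callee-saved → restored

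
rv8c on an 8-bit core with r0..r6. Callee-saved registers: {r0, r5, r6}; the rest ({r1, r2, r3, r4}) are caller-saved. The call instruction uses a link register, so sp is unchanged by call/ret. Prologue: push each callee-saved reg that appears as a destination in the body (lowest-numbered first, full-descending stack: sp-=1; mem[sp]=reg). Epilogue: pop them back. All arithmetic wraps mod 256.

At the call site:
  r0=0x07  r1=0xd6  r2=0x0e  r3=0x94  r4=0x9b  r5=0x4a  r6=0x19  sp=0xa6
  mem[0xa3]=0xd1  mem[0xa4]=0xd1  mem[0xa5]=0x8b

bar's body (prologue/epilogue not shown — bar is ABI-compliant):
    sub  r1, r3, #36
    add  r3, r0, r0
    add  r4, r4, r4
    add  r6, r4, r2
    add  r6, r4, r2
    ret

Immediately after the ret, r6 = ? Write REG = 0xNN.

REG = 0x19

prologue: push r6 → mem[0xa5]=0x19, sp=0xa5
body[0] sub  r1, r3, #36 → r1=0x70
body[1] add  r3, r0, r0 → r3=0x0e
body[2] add  r4, r4, r4 → r4=0x36
body[3] add  r6, r4, r2 → r6=0x44
body[4] add  r6, r4, r2 → r6=0x44
epilogue: pop r6=0x19, sp=0xa6
r6 is callee-saved → restored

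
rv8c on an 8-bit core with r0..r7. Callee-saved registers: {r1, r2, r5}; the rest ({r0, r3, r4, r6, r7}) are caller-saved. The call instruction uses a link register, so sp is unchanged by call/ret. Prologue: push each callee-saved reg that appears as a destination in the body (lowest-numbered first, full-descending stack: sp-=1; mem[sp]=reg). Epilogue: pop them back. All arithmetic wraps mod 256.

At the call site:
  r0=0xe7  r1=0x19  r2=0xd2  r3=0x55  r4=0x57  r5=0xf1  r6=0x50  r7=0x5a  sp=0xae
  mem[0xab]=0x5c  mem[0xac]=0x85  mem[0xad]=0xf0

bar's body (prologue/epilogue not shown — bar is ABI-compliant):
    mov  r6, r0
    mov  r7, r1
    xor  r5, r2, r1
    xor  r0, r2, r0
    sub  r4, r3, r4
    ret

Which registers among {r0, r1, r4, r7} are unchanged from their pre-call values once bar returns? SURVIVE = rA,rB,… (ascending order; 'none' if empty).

SURVIVE = r1

prologue: push r5 → mem[0xad]=0xf1, sp=0xad
body[0] mov  r6, r0 → r6=0xe7
body[1] mov  r7, r1 → r7=0x19
body[2] xor  r5, r2, r1 → r5=0xcb
body[3] xor  r0, r2, r0 → r0=0x35
body[4] sub  r4, r3, r4 → r4=0xfe
epilogue: pop r5=0xf1, sp=0xae
r0: caller-saved, written=True
r1: callee-saved, written=False
r4: caller-saved, written=True
r7: caller-saved, written=True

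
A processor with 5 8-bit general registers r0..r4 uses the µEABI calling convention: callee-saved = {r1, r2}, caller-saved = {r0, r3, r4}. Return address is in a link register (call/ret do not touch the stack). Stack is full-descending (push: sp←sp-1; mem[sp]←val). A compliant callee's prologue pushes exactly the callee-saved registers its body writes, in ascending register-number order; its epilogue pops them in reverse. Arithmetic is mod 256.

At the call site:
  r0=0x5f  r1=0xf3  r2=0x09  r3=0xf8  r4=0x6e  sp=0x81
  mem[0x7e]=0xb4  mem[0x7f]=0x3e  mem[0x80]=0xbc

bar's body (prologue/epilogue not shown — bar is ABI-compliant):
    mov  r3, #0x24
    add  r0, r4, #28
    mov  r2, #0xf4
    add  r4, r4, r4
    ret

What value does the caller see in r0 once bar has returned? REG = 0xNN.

REG = 0x8a

prologue: push r2 -> mem[0x80]=0x09, sp=0x80
body[0] mov  r3, #0x24 -> r3=0x24
body[1] add  r0, r4, #28 -> r0=0x8a
body[2] mov  r2, #0xf4 -> r2=0xf4
body[3] add  r4, r4, r4 -> r4=0xdc
epilogue: pop r2=0x09, sp=0x81
r0 is caller-saved -> body value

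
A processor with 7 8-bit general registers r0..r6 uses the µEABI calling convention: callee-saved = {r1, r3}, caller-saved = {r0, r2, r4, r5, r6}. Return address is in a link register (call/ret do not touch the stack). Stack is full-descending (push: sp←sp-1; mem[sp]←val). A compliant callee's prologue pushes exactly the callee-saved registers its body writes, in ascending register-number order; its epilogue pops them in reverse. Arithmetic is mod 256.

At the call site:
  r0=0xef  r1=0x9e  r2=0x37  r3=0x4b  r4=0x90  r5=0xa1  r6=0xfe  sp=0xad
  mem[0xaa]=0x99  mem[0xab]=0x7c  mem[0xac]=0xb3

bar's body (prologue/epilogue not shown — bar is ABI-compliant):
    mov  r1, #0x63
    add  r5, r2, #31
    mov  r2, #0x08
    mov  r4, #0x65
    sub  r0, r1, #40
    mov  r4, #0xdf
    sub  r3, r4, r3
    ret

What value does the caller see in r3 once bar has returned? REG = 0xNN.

prologue: push r1 → mem[0xac]=0x9e, sp=0xac
prologue: push r3 → mem[0xab]=0x4b, sp=0xab
body[0] mov  r1, #0x63 → r1=0x63
body[1] add  r5, r2, #31 → r5=0x56
body[2] mov  r2, #0x08 → r2=0x08
body[3] mov  r4, #0x65 → r4=0x65
body[4] sub  r0, r1, #40 → r0=0x3b
body[5] mov  r4, #0xdf → r4=0xdf
body[6] sub  r3, r4, r3 → r3=0x94
epilogue: pop r3=0x4b, sp=0xac
epilogue: pop r1=0x9e, sp=0xad
r3 is callee-saved → restored

REG = 0x4b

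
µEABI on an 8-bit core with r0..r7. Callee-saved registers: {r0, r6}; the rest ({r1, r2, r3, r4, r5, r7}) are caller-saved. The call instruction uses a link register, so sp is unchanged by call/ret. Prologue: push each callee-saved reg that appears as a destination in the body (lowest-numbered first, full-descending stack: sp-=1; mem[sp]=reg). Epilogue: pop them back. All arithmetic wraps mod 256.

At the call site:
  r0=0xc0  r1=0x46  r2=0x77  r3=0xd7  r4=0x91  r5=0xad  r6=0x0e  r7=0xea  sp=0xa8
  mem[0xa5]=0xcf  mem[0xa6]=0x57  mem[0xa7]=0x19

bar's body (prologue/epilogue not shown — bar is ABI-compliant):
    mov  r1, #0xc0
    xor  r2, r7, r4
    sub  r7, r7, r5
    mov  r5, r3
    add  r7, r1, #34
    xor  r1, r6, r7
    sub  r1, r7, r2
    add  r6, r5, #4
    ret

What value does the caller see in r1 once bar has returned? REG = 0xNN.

REG = 0x67

prologue: push r6 -> mem[0xa7]=0x0e, sp=0xa7
body[0] mov  r1, #0xc0 -> r1=0xc0
body[1] xor  r2, r7, r4 -> r2=0x7b
body[2] sub  r7, r7, r5 -> r7=0x3d
body[3] mov  r5, r3 -> r5=0xd7
body[4] add  r7, r1, #34 -> r7=0xe2
body[5] xor  r1, r6, r7 -> r1=0xec
body[6] sub  r1, r7, r2 -> r1=0x67
body[7] add  r6, r5, #4 -> r6=0xdb
epilogue: pop r6=0x0e, sp=0xa8
r1 is caller-saved -> body value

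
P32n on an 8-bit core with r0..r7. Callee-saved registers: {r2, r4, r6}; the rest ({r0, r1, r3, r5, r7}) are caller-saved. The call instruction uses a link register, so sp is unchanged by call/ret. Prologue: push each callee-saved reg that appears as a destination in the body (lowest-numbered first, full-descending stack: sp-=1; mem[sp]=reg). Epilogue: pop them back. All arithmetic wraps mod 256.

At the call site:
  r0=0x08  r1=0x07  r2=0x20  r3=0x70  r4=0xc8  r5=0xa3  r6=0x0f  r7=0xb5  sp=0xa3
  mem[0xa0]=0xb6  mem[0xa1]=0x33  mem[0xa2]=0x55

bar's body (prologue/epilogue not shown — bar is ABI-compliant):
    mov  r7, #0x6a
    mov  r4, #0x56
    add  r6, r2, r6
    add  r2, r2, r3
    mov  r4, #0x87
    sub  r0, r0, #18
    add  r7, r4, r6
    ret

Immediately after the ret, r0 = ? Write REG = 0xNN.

REG = 0xf6

prologue: push r2 → mem[0xa2]=0x20, sp=0xa2
prologue: push r4 → mem[0xa1]=0xc8, sp=0xa1
prologue: push r6 → mem[0xa0]=0x0f, sp=0xa0
body[0] mov  r7, #0x6a → r7=0x6a
body[1] mov  r4, #0x56 → r4=0x56
body[2] add  r6, r2, r6 → r6=0x2f
body[3] add  r2, r2, r3 → r2=0x90
body[4] mov  r4, #0x87 → r4=0x87
body[5] sub  r0, r0, #18 → r0=0xf6
body[6] add  r7, r4, r6 → r7=0xb6
epilogue: pop r6=0x0f, sp=0xa1
epilogue: pop r4=0xc8, sp=0xa2
epilogue: pop r2=0x20, sp=0xa3
r0 is caller-saved → body value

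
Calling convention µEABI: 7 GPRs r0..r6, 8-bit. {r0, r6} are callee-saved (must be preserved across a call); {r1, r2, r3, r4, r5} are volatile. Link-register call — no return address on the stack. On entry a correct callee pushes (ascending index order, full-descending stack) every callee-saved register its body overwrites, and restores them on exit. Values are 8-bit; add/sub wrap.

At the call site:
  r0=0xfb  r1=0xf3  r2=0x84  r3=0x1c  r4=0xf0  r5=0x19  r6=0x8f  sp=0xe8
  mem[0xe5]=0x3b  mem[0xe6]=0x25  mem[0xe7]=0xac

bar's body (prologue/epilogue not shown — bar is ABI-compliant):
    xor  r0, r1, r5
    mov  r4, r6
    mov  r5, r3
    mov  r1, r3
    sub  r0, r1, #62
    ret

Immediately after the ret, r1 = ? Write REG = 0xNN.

REG = 0x1c

prologue: push r0 -> mem[0xe7]=0xfb, sp=0xe7
body[0] xor  r0, r1, r5 -> r0=0xea
body[1] mov  r4, r6 -> r4=0x8f
body[2] mov  r5, r3 -> r5=0x1c
body[3] mov  r1, r3 -> r1=0x1c
body[4] sub  r0, r1, #62 -> r0=0xde
epilogue: pop r0=0xfb, sp=0xe8
r1 is caller-saved -> body value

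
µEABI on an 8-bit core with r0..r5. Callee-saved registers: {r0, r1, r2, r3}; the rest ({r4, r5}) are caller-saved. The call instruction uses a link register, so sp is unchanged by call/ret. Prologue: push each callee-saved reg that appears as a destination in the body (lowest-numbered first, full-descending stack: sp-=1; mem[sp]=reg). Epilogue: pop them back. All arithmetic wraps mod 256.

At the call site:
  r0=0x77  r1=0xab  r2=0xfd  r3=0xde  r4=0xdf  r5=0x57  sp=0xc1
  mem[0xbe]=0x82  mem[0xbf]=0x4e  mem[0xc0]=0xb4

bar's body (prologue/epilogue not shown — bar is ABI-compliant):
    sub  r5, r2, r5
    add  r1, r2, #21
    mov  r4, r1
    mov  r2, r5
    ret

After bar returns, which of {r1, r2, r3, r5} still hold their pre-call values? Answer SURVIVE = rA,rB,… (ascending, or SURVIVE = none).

prologue: push r1 → mem[0xc0]=0xab, sp=0xc0
prologue: push r2 → mem[0xbf]=0xfd, sp=0xbf
body[0] sub  r5, r2, r5 → r5=0xa6
body[1] add  r1, r2, #21 → r1=0x12
body[2] mov  r4, r1 → r4=0x12
body[3] mov  r2, r5 → r2=0xa6
epilogue: pop r2=0xfd, sp=0xc0
epilogue: pop r1=0xab, sp=0xc1
r1: callee-saved, written=True
r2: callee-saved, written=True
r3: callee-saved, written=False
r5: caller-saved, written=True

SURVIVE = r1,r2,r3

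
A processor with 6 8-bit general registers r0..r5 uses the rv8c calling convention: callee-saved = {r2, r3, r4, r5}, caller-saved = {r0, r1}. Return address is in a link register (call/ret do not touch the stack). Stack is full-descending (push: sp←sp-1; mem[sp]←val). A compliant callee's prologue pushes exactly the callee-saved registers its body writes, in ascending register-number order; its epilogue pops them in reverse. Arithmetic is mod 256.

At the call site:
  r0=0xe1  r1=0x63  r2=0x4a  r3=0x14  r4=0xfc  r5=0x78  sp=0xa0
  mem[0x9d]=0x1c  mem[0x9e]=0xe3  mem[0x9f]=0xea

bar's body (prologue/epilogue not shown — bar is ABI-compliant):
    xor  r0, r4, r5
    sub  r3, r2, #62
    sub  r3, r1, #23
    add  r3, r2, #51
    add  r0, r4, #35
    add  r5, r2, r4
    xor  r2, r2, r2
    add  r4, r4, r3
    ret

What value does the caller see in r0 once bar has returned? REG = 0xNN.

prologue: push r2 → mem[0x9f]=0x4a, sp=0x9f
prologue: push r3 → mem[0x9e]=0x14, sp=0x9e
prologue: push r4 → mem[0x9d]=0xfc, sp=0x9d
prologue: push r5 → mem[0x9c]=0x78, sp=0x9c
body[0] xor  r0, r4, r5 → r0=0x84
body[1] sub  r3, r2, #62 → r3=0x0c
body[2] sub  r3, r1, #23 → r3=0x4c
body[3] add  r3, r2, #51 → r3=0x7d
body[4] add  r0, r4, #35 → r0=0x1f
body[5] add  r5, r2, r4 → r5=0x46
body[6] xor  r2, r2, r2 → r2=0x00
body[7] add  r4, r4, r3 → r4=0x79
epilogue: pop r5=0x78, sp=0x9d
epilogue: pop r4=0xfc, sp=0x9e
epilogue: pop r3=0x14, sp=0x9f
epilogue: pop r2=0x4a, sp=0xa0
r0 is caller-saved → body value

REG = 0x1f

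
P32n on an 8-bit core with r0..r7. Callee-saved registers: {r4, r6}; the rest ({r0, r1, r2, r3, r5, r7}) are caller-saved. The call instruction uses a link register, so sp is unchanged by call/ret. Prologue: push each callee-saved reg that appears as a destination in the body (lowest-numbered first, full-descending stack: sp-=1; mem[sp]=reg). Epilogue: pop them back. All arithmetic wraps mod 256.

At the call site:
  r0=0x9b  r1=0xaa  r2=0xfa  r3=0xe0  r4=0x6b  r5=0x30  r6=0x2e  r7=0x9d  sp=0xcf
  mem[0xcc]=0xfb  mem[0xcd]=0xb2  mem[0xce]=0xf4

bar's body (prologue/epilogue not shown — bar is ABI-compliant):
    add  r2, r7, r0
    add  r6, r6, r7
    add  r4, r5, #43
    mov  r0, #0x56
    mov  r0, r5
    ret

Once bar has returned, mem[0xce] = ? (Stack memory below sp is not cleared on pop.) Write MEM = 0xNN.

MEM = 0x6b

prologue: push r4 → mem[0xce]=0x6b, sp=0xce
prologue: push r6 → mem[0xcd]=0x2e, sp=0xcd
body[0] add  r2, r7, r0 → r2=0x38
body[1] add  r6, r6, r7 → r6=0xcb
body[2] add  r4, r5, #43 → r4=0x5b
body[3] mov  r0, #0x56 → r0=0x56
body[4] mov  r0, r5 → r0=0x30
epilogue: pop r6=0x2e, sp=0xce
epilogue: pop r4=0x6b, sp=0xcf
prologue pushed ['r4', 'r6'] at ['0xce', '0xcd']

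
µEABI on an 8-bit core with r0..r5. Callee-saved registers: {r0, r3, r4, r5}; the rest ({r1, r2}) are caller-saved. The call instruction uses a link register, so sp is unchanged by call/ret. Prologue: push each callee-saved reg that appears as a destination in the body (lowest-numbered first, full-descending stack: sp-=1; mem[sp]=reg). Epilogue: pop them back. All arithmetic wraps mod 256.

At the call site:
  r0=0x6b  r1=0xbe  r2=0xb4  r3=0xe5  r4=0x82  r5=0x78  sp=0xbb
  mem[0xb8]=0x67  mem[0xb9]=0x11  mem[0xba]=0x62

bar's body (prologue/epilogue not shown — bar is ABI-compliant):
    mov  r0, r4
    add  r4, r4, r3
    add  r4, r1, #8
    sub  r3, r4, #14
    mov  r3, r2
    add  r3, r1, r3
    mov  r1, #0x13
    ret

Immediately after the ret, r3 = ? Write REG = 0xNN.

prologue: push r0 → mem[0xba]=0x6b, sp=0xba
prologue: push r3 → mem[0xb9]=0xe5, sp=0xb9
prologue: push r4 → mem[0xb8]=0x82, sp=0xb8
body[0] mov  r0, r4 → r0=0x82
body[1] add  r4, r4, r3 → r4=0x67
body[2] add  r4, r1, #8 → r4=0xc6
body[3] sub  r3, r4, #14 → r3=0xb8
body[4] mov  r3, r2 → r3=0xb4
body[5] add  r3, r1, r3 → r3=0x72
body[6] mov  r1, #0x13 → r1=0x13
epilogue: pop r4=0x82, sp=0xb9
epilogue: pop r3=0xe5, sp=0xba
epilogue: pop r0=0x6b, sp=0xbb
r3 is callee-saved → restored

REG = 0xe5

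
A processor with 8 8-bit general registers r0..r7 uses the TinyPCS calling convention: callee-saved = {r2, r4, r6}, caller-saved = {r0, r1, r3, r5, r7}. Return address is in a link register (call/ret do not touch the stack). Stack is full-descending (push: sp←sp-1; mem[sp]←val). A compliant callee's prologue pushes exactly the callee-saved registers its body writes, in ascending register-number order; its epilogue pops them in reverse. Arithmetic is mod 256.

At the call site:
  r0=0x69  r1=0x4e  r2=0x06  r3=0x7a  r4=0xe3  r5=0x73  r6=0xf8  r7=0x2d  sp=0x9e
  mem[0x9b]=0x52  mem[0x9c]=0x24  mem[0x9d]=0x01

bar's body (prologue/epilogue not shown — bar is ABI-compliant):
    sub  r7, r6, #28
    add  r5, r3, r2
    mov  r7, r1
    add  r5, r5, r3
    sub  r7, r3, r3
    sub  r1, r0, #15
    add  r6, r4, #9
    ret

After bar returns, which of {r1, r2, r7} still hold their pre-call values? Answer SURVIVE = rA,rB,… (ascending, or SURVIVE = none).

SURVIVE = r2

prologue: push r6 -> mem[0x9d]=0xf8, sp=0x9d
body[0] sub  r7, r6, #28 -> r7=0xdc
body[1] add  r5, r3, r2 -> r5=0x80
body[2] mov  r7, r1 -> r7=0x4e
body[3] add  r5, r5, r3 -> r5=0xfa
body[4] sub  r7, r3, r3 -> r7=0x00
body[5] sub  r1, r0, #15 -> r1=0x5a
body[6] add  r6, r4, #9 -> r6=0xec
epilogue: pop r6=0xf8, sp=0x9e
r1: caller-saved, written=True
r2: callee-saved, written=False
r7: caller-saved, written=True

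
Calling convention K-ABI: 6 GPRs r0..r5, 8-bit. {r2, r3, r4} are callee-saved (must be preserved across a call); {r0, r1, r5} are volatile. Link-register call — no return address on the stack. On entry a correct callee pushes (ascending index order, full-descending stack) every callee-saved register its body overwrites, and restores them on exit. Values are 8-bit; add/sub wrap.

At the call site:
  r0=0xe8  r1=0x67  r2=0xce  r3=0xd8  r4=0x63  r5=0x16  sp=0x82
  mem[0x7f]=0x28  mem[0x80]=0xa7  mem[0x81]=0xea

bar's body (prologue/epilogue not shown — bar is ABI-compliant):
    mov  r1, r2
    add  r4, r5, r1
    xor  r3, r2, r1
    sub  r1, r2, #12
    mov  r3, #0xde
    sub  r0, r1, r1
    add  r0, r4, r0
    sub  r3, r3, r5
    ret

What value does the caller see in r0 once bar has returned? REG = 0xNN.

prologue: push r3 → mem[0x81]=0xd8, sp=0x81
prologue: push r4 → mem[0x80]=0x63, sp=0x80
body[0] mov  r1, r2 → r1=0xce
body[1] add  r4, r5, r1 → r4=0xe4
body[2] xor  r3, r2, r1 → r3=0x00
body[3] sub  r1, r2, #12 → r1=0xc2
body[4] mov  r3, #0xde → r3=0xde
body[5] sub  r0, r1, r1 → r0=0x00
body[6] add  r0, r4, r0 → r0=0xe4
body[7] sub  r3, r3, r5 → r3=0xc8
epilogue: pop r4=0x63, sp=0x81
epilogue: pop r3=0xd8, sp=0x82
r0 is caller-saved → body value

REG = 0xe4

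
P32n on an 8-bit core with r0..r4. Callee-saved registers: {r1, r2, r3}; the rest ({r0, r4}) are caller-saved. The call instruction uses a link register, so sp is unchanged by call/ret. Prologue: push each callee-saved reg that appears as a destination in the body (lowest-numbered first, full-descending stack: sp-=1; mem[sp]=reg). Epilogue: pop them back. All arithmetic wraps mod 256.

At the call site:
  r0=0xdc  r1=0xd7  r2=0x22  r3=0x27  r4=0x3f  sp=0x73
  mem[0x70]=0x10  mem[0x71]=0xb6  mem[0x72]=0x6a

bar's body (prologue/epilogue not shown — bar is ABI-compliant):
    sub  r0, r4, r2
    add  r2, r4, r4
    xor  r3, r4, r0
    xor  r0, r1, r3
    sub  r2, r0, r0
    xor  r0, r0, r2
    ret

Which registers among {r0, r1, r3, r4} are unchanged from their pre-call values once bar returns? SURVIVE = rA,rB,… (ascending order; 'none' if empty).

SURVIVE = r1,r3,r4

prologue: push r2 → mem[0x72]=0x22, sp=0x72
prologue: push r3 → mem[0x71]=0x27, sp=0x71
body[0] sub  r0, r4, r2 → r0=0x1d
body[1] add  r2, r4, r4 → r2=0x7e
body[2] xor  r3, r4, r0 → r3=0x22
body[3] xor  r0, r1, r3 → r0=0xf5
body[4] sub  r2, r0, r0 → r2=0x00
body[5] xor  r0, r0, r2 → r0=0xf5
epilogue: pop r3=0x27, sp=0x72
epilogue: pop r2=0x22, sp=0x73
r0: caller-saved, written=True
r1: callee-saved, written=False
r3: callee-saved, written=True
r4: caller-saved, written=False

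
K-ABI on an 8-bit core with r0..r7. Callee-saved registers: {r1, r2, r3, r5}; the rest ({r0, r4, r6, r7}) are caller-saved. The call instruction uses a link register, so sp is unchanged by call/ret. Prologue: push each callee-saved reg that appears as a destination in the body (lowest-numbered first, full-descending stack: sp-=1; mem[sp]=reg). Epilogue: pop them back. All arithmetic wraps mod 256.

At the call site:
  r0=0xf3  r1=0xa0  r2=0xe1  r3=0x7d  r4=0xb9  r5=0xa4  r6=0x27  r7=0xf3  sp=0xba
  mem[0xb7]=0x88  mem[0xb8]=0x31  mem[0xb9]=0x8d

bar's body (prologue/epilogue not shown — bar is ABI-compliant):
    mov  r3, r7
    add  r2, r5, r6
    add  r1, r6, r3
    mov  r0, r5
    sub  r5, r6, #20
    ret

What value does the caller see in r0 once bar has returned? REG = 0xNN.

prologue: push r1 -> mem[0xb9]=0xa0, sp=0xb9
prologue: push r2 -> mem[0xb8]=0xe1, sp=0xb8
prologue: push r3 -> mem[0xb7]=0x7d, sp=0xb7
prologue: push r5 -> mem[0xb6]=0xa4, sp=0xb6
body[0] mov  r3, r7 -> r3=0xf3
body[1] add  r2, r5, r6 -> r2=0xcb
body[2] add  r1, r6, r3 -> r1=0x1a
body[3] mov  r0, r5 -> r0=0xa4
body[4] sub  r5, r6, #20 -> r5=0x13
epilogue: pop r5=0xa4, sp=0xb7
epilogue: pop r3=0x7d, sp=0xb8
epilogue: pop r2=0xe1, sp=0xb9
epilogue: pop r1=0xa0, sp=0xba
r0 is caller-saved -> body value

REG = 0xa4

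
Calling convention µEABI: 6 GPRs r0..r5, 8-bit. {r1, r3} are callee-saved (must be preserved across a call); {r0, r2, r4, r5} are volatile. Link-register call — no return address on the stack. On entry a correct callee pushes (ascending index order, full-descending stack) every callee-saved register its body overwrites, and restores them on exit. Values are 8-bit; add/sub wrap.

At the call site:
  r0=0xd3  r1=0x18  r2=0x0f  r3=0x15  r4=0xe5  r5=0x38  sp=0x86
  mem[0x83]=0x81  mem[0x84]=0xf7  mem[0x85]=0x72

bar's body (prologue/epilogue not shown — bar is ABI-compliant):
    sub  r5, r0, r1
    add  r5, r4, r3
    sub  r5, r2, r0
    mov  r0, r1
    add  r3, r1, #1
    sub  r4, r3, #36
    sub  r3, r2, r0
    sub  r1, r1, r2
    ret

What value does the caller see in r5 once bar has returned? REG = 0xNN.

prologue: push r1 -> mem[0x85]=0x18, sp=0x85
prologue: push r3 -> mem[0x84]=0x15, sp=0x84
body[0] sub  r5, r0, r1 -> r5=0xbb
body[1] add  r5, r4, r3 -> r5=0xfa
body[2] sub  r5, r2, r0 -> r5=0x3c
body[3] mov  r0, r1 -> r0=0x18
body[4] add  r3, r1, #1 -> r3=0x19
body[5] sub  r4, r3, #36 -> r4=0xf5
body[6] sub  r3, r2, r0 -> r3=0xf7
body[7] sub  r1, r1, r2 -> r1=0x09
epilogue: pop r3=0x15, sp=0x85
epilogue: pop r1=0x18, sp=0x86
r5 is caller-saved -> body value

REG = 0x3c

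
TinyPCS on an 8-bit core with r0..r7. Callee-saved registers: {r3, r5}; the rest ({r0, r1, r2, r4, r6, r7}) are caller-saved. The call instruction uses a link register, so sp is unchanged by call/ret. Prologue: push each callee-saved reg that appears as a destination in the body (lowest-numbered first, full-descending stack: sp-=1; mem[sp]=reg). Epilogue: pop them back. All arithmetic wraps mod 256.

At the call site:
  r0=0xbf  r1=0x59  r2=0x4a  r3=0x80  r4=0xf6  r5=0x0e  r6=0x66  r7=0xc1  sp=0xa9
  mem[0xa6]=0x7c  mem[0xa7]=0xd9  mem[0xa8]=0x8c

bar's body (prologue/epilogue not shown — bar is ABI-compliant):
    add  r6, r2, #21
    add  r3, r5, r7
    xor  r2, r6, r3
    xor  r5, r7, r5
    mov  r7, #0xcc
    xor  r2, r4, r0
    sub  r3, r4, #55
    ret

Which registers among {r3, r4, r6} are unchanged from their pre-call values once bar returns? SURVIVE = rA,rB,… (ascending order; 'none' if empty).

SURVIVE = r3,r4

prologue: push r3 → mem[0xa8]=0x80, sp=0xa8
prologue: push r5 → mem[0xa7]=0x0e, sp=0xa7
body[0] add  r6, r2, #21 → r6=0x5f
body[1] add  r3, r5, r7 → r3=0xcf
body[2] xor  r2, r6, r3 → r2=0x90
body[3] xor  r5, r7, r5 → r5=0xcf
body[4] mov  r7, #0xcc → r7=0xcc
body[5] xor  r2, r4, r0 → r2=0x49
body[6] sub  r3, r4, #55 → r3=0xbf
epilogue: pop r5=0x0e, sp=0xa8
epilogue: pop r3=0x80, sp=0xa9
r3: callee-saved, written=True
r4: caller-saved, written=False
r6: caller-saved, written=True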